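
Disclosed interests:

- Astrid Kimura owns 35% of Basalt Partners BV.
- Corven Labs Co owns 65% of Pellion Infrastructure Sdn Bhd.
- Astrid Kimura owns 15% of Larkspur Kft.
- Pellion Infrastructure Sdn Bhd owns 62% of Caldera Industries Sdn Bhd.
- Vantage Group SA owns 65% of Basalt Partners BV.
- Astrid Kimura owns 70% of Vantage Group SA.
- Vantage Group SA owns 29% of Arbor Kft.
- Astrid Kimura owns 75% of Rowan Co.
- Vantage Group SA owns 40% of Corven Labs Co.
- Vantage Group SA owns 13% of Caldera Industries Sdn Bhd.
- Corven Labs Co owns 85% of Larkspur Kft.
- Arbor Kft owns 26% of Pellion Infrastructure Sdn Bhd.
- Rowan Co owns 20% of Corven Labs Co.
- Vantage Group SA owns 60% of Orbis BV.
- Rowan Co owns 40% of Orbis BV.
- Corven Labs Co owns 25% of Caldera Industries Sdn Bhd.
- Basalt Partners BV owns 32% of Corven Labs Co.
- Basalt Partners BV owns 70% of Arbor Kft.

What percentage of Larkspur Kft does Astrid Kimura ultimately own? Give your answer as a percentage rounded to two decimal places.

73.45%

Astrid reaches Larkspur along 5 paths.
Direct stake: 15% = 15%.
Via Basalt → Corven: 35% × 32% × 85% = 9.52%.
Via Vantage → Basalt → Corven: 70% × 65% × 32% × 85% = 12.376%.
Via Rowan → Corven: 75% × 20% × 85% = 12.75%.
Via Vantage → Corven: 70% × 40% × 85% = 23.8%.
Total: 15% + 9.52% + 12.376% + 12.75% + 23.8% = 73.446%.
Rounded: 73.45%.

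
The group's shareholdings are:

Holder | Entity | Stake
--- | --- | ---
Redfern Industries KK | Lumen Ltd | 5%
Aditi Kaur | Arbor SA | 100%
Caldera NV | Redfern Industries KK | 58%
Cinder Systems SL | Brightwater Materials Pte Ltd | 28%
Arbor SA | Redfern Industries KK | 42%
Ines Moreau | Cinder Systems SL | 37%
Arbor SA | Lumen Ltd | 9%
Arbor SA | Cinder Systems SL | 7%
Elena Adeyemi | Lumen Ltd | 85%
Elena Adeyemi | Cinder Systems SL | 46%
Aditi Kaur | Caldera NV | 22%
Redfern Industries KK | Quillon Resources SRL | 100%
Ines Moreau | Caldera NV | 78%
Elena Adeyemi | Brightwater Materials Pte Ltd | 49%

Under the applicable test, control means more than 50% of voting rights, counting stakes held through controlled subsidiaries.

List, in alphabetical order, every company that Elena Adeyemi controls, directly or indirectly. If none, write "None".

Lumen Ltd

Elena holds 85% of Lumen, so Elena controls Lumen.
No other company's threshold is met.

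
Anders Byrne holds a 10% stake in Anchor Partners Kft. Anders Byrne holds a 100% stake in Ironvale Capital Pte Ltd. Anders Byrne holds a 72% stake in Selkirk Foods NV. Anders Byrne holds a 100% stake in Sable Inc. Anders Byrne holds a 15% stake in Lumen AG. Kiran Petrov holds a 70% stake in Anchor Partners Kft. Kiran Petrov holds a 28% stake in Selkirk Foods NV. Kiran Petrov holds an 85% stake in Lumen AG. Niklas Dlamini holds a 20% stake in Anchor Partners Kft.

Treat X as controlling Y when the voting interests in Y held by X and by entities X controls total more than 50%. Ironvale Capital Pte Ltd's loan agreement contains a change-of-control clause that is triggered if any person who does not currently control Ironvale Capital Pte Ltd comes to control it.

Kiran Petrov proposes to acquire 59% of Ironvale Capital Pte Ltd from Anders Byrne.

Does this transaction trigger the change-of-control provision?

The purchase adds only to Kiran's holdings (Anders's stake shrinks), so Kiran is the only person who could newly come to control Ironvale.
Kiran holds 70% of Anchor, so Kiran controls Anchor.
Kiran holds 85% of Lumen, so Kiran controls Lumen.
Neither Kiran nor any entity Kiran controls holds any voting interest in Ironvale.
So before the transaction, Kiran does not control Ironvale.
After the purchase, Kiran holds 59% of Ironvale directly, and Anders's stake falls to 41%.
Kiran holds 59% of Ironvale, so Kiran controls Ironvale.
Kiran did not control Ironvale before and does after, so the clause is triggered.

Yes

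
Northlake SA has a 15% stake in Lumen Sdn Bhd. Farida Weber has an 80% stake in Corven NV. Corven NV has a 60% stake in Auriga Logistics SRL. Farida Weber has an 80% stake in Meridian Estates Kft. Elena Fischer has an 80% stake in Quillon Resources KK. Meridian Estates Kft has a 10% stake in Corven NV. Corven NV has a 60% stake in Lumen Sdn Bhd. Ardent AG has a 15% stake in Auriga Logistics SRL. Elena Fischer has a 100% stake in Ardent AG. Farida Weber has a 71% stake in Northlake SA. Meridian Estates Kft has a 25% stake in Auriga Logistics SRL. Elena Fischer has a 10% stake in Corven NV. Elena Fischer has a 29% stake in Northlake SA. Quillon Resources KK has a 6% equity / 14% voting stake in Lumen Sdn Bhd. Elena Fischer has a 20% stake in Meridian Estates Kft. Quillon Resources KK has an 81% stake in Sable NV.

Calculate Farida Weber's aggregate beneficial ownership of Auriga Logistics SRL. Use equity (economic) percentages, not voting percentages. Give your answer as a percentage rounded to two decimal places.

72.80%

Farida reaches Auriga along 3 paths.
Via Corven: 80% × 60% = 48%.
Via Meridian → Corven: 80% × 10% × 60% = 4.8%.
Via Meridian: 80% × 25% = 20%.
Total: 48% + 4.8% + 20% = 72.8%.
Rounded: 72.80%.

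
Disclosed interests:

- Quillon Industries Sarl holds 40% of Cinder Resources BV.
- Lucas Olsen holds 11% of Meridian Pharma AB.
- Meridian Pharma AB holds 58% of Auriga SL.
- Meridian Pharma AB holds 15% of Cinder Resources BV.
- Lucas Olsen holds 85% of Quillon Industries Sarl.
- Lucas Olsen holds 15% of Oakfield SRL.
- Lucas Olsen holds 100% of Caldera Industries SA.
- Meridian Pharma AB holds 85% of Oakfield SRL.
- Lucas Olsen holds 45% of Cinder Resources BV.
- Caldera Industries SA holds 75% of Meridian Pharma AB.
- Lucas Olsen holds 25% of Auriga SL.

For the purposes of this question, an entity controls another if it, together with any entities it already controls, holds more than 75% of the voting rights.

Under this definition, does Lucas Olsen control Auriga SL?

Yes

Lucas holds 100% of Caldera, so Lucas controls Caldera.
Caldera and Lucas together hold 75% + 11% = 86% of Meridian, so Lucas controls Meridian.
Meridian and Lucas together hold 58% + 25% = 83% of Auriga, so Lucas controls Auriga.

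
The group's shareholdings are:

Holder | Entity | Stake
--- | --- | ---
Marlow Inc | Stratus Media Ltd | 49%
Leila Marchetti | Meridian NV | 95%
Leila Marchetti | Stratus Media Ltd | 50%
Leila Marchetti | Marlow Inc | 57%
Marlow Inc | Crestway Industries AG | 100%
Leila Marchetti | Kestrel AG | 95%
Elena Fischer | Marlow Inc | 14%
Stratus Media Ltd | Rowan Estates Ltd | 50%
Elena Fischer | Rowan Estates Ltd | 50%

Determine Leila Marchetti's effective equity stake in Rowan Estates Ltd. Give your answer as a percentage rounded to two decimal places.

38.97%

Leila reaches Rowan along 2 paths.
Via Stratus: 50% × 50% = 25%.
Via Marlow → Stratus: 57% × 49% × 50% = 13.965%.
Total: 25% + 13.965% = 38.965%.
Rounded: 38.97%.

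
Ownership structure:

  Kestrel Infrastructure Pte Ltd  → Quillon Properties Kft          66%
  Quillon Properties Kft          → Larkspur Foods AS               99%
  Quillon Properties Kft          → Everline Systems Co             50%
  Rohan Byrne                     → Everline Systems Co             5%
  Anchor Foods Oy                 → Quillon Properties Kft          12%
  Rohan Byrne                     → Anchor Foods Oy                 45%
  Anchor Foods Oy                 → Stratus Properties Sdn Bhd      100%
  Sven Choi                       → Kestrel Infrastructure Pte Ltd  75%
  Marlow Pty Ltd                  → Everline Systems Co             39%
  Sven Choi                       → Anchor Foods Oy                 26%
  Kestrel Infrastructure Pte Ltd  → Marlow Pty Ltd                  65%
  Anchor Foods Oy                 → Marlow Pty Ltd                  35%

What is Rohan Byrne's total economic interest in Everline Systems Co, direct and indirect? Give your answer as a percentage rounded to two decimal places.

13.84%

Rohan reaches Everline along 3 paths.
Direct stake: 5% = 5%.
Via Anchor → Marlow: 45% × 35% × 39% = 6.1425%.
Via Anchor → Quillon: 45% × 12% × 50% = 2.7%.
Total: 5% + 6.1425% + 2.7% = 13.8425%.
Rounded: 13.84%.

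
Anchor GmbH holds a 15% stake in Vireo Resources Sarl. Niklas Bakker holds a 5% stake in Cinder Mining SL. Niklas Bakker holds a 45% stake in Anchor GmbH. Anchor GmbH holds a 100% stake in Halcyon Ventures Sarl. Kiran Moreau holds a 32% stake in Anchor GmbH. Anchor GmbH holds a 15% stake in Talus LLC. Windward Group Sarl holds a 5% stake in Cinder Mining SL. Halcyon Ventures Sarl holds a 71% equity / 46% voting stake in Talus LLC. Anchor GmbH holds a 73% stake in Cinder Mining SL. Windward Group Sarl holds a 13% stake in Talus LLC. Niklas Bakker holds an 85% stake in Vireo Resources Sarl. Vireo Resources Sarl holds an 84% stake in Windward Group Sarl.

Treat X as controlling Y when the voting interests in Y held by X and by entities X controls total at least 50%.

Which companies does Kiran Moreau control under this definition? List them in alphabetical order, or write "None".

None

Kiran's largest direct stake is 32% in Anchor, which does not meet the threshold.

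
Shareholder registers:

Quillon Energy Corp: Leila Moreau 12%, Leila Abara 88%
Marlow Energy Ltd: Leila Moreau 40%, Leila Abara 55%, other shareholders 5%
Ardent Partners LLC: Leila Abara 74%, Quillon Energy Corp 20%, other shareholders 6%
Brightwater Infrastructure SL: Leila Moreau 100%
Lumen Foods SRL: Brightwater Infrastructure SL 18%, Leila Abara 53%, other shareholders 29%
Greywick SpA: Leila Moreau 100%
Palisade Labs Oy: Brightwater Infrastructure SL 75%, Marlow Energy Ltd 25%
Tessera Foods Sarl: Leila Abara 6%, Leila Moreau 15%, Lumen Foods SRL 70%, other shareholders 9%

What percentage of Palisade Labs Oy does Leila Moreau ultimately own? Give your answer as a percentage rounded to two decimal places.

85.00%

Leila Moreau reaches Palisade along 2 paths.
Via Brightwater: 100% × 75% = 75%.
Via Marlow: 40% × 25% = 10%.
Total: 75% + 10% = 85%.
Rounded: 85.00%.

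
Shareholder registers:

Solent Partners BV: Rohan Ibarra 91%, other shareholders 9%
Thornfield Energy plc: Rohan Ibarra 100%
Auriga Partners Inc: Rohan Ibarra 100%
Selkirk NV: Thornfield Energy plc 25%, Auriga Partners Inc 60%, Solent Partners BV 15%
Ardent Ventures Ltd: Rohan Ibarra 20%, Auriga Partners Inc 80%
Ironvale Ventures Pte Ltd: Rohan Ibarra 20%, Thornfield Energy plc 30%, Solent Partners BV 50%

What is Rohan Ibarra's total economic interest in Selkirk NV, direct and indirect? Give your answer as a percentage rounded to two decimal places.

98.65%

Rohan reaches Selkirk along 3 paths.
Via Thornfield: 100% × 25% = 25%.
Via Auriga: 100% × 60% = 60%.
Via Solent: 91% × 15% = 13.65%.
Total: 25% + 60% + 13.65% = 98.65%.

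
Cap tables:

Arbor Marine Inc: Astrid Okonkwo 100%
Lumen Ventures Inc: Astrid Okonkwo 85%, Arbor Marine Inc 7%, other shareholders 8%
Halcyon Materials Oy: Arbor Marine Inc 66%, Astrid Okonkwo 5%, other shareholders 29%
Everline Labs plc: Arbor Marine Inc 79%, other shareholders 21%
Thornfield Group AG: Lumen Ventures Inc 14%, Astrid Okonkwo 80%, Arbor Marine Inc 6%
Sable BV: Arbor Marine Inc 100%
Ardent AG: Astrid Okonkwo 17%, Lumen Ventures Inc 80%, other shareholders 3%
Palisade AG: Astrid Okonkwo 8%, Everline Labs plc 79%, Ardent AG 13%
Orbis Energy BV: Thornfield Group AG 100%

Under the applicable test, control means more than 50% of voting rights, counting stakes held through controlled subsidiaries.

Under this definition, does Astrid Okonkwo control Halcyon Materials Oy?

Astrid holds 100% of Arbor, so Astrid controls Arbor.
Arbor and Astrid together hold 66% + 5% = 71% of Halcyon, so Astrid controls Halcyon.

Yes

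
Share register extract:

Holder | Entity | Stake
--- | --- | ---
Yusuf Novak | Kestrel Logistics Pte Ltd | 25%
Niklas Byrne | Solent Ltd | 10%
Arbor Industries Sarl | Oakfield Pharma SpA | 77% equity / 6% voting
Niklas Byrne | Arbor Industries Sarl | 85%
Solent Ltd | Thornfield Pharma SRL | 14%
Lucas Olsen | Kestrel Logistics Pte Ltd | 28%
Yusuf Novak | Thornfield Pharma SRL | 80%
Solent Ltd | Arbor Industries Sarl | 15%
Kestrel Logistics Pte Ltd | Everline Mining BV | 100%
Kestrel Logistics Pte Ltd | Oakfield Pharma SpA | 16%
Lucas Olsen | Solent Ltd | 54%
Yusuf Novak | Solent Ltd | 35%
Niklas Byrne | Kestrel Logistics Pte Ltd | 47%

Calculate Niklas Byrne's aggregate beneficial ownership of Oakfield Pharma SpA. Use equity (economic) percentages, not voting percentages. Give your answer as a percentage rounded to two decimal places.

Niklas reaches Oakfield along 3 paths.
Via Kestrel: 47% × 16% = 7.52%.
Via Arbor: 85% × 77% = 65.45%.
Via Solent → Arbor: 10% × 15% × 77% = 1.155%.
Total: 7.52% + 65.45% + 1.155% = 74.125%.
Rounded: 74.13%.

74.13%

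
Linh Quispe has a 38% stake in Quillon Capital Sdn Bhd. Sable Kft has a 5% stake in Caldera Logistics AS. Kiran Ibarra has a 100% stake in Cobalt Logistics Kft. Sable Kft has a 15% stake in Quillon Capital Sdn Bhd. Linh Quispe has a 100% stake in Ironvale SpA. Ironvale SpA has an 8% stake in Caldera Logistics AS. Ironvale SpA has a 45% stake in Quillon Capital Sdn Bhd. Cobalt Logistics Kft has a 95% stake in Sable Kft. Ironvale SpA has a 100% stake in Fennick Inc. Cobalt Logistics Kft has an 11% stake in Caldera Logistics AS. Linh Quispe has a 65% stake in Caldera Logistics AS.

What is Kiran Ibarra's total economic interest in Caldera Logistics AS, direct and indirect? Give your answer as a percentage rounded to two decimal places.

15.75%

Kiran reaches Caldera along 2 paths.
Via Cobalt → Sable: 100% × 95% × 5% = 4.75%.
Via Cobalt: 100% × 11% = 11%.
Total: 4.75% + 11% = 15.75%.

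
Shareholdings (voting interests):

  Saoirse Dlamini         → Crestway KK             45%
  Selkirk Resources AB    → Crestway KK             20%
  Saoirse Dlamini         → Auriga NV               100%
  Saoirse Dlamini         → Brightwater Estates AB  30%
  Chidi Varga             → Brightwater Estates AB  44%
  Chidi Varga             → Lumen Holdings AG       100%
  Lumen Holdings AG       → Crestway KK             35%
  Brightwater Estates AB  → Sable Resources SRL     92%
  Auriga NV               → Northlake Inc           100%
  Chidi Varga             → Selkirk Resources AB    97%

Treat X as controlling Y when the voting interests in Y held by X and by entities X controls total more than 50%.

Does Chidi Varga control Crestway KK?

Yes

Chidi holds 100% of Lumen, so Chidi controls Lumen.
Chidi holds 97% of Selkirk, so Chidi controls Selkirk.
Lumen and Selkirk together hold 35% + 20% = 55% of Crestway, so Chidi controls Crestway.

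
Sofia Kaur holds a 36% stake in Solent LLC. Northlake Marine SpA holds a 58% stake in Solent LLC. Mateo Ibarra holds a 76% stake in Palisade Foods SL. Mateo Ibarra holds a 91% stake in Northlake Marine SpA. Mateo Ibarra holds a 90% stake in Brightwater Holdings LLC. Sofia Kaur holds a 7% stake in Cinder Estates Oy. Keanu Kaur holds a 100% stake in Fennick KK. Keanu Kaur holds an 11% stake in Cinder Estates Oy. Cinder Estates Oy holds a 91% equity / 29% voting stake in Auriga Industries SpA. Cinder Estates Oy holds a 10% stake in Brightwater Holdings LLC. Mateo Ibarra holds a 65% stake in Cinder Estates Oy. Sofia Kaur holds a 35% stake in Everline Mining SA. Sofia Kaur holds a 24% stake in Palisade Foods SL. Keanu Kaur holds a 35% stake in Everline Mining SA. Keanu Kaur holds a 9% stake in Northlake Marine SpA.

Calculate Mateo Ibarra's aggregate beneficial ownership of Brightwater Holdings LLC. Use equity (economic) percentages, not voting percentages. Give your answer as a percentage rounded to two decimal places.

96.50%

Mateo reaches Brightwater along 2 paths.
Via Cinder: 65% × 10% = 6.5%.
Direct stake: 90% = 90%.
Total: 6.5% + 90% = 96.5%.
Rounded: 96.50%.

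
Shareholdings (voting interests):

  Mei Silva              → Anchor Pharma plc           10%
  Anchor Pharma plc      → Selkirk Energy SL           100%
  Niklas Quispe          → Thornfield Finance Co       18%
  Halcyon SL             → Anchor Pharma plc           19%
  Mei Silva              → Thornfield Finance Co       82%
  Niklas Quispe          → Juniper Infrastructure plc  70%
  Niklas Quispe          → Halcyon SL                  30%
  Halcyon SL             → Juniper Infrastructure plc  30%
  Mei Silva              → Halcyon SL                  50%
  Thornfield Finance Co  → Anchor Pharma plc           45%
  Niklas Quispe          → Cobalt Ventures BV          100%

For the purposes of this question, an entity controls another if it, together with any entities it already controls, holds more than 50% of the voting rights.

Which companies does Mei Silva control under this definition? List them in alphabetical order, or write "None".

Mei holds 82% of Thornfield, so Mei controls Thornfield.
Thornfield and Mei together hold 45% + 10% = 55% of Anchor, so Mei controls Anchor.
Anchor holds 100% of Selkirk, so Mei controls Selkirk.
No other company's threshold is met.

Anchor Pharma plc, Selkirk Energy SL, Thornfield Finance Co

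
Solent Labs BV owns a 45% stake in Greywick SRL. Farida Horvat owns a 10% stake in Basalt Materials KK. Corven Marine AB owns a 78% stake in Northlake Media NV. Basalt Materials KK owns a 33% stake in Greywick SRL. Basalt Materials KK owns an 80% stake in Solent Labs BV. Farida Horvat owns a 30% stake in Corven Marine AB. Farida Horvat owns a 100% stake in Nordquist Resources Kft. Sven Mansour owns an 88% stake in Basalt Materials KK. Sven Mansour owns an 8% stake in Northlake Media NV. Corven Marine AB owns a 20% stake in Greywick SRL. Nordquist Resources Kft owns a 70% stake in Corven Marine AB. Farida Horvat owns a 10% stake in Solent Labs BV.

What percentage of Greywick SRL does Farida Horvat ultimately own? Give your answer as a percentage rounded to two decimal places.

31.40%

Farida reaches Greywick along 5 paths.
Via Corven: 30% × 20% = 6%.
Via Nordquist → Corven: 100% × 70% × 20% = 14%.
Via Basalt → Solent: 10% × 80% × 45% = 3.6%.
Via Solent: 10% × 45% = 4.5%.
Via Basalt: 10% × 33% = 3.3%.
Total: 6% + 14% + 3.6% + 4.5% + 3.3% = 31.4%.
Rounded: 31.40%.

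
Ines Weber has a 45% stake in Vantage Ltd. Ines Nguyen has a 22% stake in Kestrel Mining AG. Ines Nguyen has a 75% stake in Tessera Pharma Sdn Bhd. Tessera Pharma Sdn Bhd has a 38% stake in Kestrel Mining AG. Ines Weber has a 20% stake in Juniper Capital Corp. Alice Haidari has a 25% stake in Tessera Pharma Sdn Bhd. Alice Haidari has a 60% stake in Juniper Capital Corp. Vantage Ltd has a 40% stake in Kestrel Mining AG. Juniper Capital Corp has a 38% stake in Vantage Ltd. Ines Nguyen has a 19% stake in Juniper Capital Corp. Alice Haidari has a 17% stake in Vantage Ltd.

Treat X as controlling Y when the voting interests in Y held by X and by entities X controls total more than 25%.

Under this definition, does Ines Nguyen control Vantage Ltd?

No

Ines Nguyen holds 75% of Tessera, so Ines Nguyen controls Tessera.
Tessera and Ines Nguyen together hold 38% + 22% = 60% of Kestrel, so Ines Nguyen controls Kestrel.
Neither Ines Nguyen nor any entity Ines Nguyen controls holds any voting interest in Vantage.
So Ines Nguyen does not control Vantage.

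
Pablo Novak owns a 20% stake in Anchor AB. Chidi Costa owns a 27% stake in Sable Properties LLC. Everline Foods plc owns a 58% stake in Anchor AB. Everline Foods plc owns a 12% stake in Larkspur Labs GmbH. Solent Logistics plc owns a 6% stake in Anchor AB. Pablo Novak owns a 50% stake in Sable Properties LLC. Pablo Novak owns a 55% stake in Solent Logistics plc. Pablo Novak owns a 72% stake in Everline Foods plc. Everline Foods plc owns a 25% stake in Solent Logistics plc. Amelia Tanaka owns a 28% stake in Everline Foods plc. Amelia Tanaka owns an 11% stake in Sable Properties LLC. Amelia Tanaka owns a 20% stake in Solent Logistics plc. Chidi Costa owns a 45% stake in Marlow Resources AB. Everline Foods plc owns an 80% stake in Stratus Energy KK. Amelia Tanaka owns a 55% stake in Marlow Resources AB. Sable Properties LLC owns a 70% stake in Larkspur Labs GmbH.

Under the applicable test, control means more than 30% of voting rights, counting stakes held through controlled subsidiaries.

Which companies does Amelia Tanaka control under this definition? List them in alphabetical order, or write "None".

Marlow Resources AB

Amelia holds 55% of Marlow, so Amelia controls Marlow.
No other company's threshold is met.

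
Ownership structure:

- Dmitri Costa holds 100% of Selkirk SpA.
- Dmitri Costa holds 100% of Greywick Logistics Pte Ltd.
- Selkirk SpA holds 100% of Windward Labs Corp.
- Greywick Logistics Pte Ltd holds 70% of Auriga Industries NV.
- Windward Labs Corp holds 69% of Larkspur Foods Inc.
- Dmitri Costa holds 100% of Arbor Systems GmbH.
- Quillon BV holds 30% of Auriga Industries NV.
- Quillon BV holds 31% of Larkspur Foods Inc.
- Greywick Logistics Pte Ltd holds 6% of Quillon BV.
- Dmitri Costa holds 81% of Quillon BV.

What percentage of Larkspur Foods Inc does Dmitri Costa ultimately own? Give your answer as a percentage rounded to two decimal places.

95.97%

Dmitri reaches Larkspur along 3 paths.
Via Selkirk → Windward: 100% × 100% × 69% = 69%.
Via Greywick → Quillon: 100% × 6% × 31% = 1.86%.
Via Quillon: 81% × 31% = 25.11%.
Total: 69% + 1.86% + 25.11% = 95.97%.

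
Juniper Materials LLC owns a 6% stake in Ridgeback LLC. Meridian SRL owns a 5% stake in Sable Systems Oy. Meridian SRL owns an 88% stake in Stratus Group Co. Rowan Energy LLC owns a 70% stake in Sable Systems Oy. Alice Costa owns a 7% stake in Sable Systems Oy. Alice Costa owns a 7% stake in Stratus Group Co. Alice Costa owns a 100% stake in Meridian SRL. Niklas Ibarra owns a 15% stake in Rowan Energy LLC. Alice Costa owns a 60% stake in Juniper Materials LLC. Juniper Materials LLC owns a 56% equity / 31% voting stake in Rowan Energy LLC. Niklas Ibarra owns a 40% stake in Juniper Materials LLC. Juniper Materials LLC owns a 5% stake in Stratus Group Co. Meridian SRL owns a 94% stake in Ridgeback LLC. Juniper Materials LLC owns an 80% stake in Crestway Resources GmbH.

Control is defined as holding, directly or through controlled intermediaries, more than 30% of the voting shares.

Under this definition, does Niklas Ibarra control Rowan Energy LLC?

Yes

Niklas holds 40% of Juniper, so Niklas controls Juniper.
Niklas and Juniper together hold 15% + 31% = 46% of Rowan, so Niklas controls Rowan.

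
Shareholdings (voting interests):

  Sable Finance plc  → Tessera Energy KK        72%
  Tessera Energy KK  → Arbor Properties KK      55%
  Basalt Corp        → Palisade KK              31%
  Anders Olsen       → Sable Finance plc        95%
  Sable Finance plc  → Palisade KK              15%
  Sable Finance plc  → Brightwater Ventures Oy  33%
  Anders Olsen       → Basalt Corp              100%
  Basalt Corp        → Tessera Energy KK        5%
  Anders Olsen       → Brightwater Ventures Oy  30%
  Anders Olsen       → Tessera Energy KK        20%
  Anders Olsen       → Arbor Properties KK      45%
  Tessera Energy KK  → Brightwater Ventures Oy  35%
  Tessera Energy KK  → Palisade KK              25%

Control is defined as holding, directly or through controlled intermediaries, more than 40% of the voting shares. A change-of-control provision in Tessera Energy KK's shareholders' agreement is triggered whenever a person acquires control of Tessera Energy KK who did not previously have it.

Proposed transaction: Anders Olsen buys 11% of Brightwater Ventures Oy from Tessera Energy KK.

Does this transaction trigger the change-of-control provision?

No

The purchase adds only to Anders's holdings (Tessera's stake shrinks), so Anders is the only person who could newly come to control Tessera.
Anders holds 100% of Basalt, so Anders controls Basalt.
Anders holds 95% of Sable, so Anders controls Sable.
Anders and Sable and Basalt together hold 20% + 72% + 5% = 97% of Tessera, so Anders controls Tessera.
So Anders already controls Tessera before the transaction.
After the purchase, Anders's direct stake in Brightwater rises to 30% + 11% = 41%, and Tessera's stake falls to 24%.
Anders controlled Tessera already, so this is not a new person acquiring control; every other person's position is unchanged or reduced.
No new person acquires control, so the clause is not triggered.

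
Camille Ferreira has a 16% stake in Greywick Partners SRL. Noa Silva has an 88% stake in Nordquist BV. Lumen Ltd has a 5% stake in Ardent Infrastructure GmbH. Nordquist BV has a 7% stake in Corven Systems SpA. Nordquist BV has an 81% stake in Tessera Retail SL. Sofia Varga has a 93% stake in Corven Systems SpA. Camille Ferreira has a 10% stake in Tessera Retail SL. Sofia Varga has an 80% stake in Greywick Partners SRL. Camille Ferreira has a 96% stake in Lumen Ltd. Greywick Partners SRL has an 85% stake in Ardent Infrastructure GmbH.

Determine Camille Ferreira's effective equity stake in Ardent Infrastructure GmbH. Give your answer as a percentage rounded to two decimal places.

Camille reaches Ardent along 2 paths.
Via Greywick: 16% × 85% = 13.6%.
Via Lumen: 96% × 5% = 4.8%.
Total: 13.6% + 4.8% = 18.4%.
Rounded: 18.40%.

18.40%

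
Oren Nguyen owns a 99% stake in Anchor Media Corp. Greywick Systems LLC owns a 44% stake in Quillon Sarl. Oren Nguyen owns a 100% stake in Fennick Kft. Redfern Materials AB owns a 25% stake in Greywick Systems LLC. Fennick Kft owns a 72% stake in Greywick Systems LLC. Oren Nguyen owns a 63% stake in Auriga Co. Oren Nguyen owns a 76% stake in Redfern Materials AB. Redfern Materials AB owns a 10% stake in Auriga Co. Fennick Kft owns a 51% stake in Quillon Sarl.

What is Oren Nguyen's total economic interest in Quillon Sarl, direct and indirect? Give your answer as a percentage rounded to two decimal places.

Oren reaches Quillon along 3 paths.
Via Fennick: 100% × 51% = 51%.
Via Fennick → Greywick: 100% × 72% × 44% = 31.68%.
Via Redfern → Greywick: 76% × 25% × 44% = 8.36%.
Total: 51% + 31.68% + 8.36% = 91.04%.

91.04%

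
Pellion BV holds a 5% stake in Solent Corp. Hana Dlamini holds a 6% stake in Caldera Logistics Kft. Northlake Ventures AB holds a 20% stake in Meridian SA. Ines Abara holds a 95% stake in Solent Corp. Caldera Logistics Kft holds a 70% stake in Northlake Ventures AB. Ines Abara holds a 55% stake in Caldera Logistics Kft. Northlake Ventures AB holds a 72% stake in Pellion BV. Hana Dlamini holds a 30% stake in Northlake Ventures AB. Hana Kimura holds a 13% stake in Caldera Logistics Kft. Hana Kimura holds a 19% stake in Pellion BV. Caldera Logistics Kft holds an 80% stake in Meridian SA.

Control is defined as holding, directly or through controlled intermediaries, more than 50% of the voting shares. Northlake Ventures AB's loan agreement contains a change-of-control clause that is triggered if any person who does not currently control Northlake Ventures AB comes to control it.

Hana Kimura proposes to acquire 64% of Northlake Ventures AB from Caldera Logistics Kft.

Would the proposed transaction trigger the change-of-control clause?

The purchase adds only to Hana Kimura's holdings (Caldera's stake shrinks), so Hana Kimura is the only person who could newly come to control Northlake.
Hana Kimura's largest direct stake is 19% in Pellion, which does not meet the threshold, so Hana Kimura controls no company.
Neither Hana Kimura nor any entity Hana Kimura controls holds any voting interest in Northlake.
So before the transaction, Hana Kimura does not control Northlake.
After the purchase, Hana Kimura holds 64% of Northlake directly, and Caldera's stake falls to 6%.
Hana Kimura holds 64% of Northlake, so Hana Kimura controls Northlake.
Hana Kimura did not control Northlake before and does after, so the clause is triggered.

Yes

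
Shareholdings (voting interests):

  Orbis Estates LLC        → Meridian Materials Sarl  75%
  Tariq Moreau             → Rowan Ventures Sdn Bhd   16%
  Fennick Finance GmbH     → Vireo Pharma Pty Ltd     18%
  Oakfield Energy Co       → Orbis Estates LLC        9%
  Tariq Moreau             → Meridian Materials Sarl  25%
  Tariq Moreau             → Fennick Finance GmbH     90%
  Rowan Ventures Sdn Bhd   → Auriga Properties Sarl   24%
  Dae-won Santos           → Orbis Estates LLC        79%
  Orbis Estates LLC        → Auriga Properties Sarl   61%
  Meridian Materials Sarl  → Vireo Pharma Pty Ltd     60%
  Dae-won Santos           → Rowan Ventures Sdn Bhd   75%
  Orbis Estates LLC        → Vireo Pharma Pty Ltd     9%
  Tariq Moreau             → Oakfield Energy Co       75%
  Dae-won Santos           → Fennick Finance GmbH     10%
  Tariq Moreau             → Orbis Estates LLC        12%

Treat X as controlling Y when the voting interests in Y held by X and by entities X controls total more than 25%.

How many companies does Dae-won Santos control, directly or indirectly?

5

Dae-won holds 79% of Orbis, so Dae-won controls Orbis.
Orbis holds 75% of Meridian, so Dae-won controls Meridian.
Dae-won holds 75% of Rowan, so Dae-won controls Rowan.
Orbis and Rowan together hold 61% + 24% = 85% of Auriga, so Dae-won controls Auriga.
Meridian and Orbis together hold 60% + 9% = 69% of Vireo, so Dae-won controls Vireo.
No other company's threshold is met.
Dae-won controls 5 companies.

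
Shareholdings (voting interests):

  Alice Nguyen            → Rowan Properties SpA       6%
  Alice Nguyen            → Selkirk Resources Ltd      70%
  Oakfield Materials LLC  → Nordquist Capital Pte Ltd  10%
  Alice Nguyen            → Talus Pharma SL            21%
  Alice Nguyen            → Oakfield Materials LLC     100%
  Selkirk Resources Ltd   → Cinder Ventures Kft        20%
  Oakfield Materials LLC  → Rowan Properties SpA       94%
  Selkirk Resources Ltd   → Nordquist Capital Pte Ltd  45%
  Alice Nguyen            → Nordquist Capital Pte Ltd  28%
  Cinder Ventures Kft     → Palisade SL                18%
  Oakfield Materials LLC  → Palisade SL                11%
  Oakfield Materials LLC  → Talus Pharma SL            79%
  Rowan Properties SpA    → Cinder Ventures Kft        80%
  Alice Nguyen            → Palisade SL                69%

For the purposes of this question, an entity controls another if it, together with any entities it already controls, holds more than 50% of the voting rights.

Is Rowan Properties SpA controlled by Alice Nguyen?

Alice holds 100% of Oakfield, so Alice controls Oakfield.
Alice and Oakfield together hold 6% + 94% = 100% of Rowan, so Alice controls Rowan.

Yes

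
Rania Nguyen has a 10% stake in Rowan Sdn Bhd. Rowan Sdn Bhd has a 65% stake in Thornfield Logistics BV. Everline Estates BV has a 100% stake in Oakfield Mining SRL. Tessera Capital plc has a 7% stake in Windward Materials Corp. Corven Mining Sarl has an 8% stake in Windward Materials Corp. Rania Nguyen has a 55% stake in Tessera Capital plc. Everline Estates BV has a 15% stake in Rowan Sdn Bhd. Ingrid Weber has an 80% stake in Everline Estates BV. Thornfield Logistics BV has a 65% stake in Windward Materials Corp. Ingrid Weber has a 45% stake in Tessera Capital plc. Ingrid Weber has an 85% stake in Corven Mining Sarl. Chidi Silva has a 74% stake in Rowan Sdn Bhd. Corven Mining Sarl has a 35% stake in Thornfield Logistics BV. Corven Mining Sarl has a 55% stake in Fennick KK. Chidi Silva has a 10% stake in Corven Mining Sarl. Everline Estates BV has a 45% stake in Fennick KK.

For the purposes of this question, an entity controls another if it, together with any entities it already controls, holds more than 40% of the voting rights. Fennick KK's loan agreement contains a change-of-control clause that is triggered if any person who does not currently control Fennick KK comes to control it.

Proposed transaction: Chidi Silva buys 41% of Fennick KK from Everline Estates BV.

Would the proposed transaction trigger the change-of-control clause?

Yes

The purchase adds only to Chidi's holdings (Everline's stake shrinks), so Chidi is the only person who could newly come to control Fennick.
Chidi holds 74% of Rowan, so Chidi controls Rowan.
Rowan holds 65% of Thornfield, so Chidi controls Thornfield.
Thornfield holds 65% of Windward, so Chidi controls Windward.
Neither Chidi nor any entity Chidi controls holds any voting interest in Fennick.
So before the transaction, Chidi does not control Fennick.
After the purchase, Chidi holds 41% of Fennick directly, and Everline's stake falls to 4%.
Chidi holds 41% of Fennick, so Chidi controls Fennick.
Chidi did not control Fennick before and does after, so the clause is triggered.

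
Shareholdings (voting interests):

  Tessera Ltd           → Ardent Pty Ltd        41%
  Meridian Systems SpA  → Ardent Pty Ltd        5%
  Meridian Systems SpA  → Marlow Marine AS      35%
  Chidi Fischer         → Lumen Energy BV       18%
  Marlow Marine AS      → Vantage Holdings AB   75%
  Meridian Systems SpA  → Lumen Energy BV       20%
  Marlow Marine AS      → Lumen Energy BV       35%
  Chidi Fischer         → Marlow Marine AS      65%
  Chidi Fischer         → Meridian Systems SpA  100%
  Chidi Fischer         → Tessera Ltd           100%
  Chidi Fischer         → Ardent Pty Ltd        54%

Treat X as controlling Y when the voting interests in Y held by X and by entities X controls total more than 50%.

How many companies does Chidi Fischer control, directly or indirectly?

6

Chidi holds 100% of Tessera, so Chidi controls Tessera.
Chidi holds 100% of Meridian, so Chidi controls Meridian.
Chidi and Meridian and Tessera together hold 54% + 5% + 41% = 100% of Ardent, so Chidi controls Ardent.
Chidi and Meridian together hold 65% + 35% = 100% of Marlow, so Chidi controls Marlow.
Meridian and Chidi and Marlow together hold 20% + 18% + 35% = 73% of Lumen, so Chidi controls Lumen.
Marlow holds 75% of Vantage, so Chidi controls Vantage.
Chidi controls 6 companies.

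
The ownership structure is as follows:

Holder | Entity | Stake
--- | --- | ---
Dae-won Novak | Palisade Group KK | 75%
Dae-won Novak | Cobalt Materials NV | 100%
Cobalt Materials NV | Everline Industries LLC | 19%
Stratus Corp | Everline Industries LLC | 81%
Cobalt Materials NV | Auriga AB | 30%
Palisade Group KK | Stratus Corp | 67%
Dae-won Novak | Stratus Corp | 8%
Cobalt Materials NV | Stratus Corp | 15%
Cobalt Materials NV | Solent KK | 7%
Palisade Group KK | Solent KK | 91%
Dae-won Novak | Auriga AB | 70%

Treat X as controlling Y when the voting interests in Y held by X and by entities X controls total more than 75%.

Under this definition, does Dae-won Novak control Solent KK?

No

Dae-won holds 100% of Cobalt, so Dae-won controls Cobalt.
Dae-won and Cobalt together hold 70% + 30% = 100% of Auriga, so Dae-won controls Auriga.
In Solent, Dae-won's side holds only 7%, not > 75%.
So Dae-won does not control Solent.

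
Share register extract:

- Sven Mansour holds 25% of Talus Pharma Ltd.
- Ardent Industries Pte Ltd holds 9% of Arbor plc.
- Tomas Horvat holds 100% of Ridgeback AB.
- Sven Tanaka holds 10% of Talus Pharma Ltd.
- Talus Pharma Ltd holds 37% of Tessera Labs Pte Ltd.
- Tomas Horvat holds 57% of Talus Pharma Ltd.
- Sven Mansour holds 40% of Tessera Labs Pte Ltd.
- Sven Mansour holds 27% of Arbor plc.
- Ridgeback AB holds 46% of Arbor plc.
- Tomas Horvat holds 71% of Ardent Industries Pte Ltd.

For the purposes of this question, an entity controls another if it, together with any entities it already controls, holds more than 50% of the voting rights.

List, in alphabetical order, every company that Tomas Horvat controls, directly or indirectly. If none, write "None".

Arbor plc, Ardent Industries Pte Ltd, Ridgeback AB, Talus Pharma Ltd

Tomas holds 57% of Talus, so Tomas controls Talus.
Tomas holds 100% of Ridgeback, so Tomas controls Ridgeback.
Tomas holds 71% of Ardent, so Tomas controls Ardent.
Ridgeback and Ardent together hold 46% + 9% = 55% of Arbor, so Tomas controls Arbor.
No other company's threshold is met.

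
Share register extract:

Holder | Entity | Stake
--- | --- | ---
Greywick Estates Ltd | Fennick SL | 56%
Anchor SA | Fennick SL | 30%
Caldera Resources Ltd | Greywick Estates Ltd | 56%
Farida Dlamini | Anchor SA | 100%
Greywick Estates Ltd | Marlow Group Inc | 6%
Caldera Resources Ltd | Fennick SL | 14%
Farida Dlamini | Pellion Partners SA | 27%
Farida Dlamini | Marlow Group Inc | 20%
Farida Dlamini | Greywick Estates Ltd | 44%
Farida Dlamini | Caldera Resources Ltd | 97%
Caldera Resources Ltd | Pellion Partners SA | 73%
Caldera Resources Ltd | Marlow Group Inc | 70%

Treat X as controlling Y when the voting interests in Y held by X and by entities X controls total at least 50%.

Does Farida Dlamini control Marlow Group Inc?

Farida holds 97% of Caldera, so Farida controls Caldera.
Farida and Caldera together hold 44% + 56% = 100% of Greywick, so Farida controls Greywick.
Farida and Caldera and Greywick together hold 20% + 70% + 6% = 96% of Marlow, so Farida controls Marlow.

Yes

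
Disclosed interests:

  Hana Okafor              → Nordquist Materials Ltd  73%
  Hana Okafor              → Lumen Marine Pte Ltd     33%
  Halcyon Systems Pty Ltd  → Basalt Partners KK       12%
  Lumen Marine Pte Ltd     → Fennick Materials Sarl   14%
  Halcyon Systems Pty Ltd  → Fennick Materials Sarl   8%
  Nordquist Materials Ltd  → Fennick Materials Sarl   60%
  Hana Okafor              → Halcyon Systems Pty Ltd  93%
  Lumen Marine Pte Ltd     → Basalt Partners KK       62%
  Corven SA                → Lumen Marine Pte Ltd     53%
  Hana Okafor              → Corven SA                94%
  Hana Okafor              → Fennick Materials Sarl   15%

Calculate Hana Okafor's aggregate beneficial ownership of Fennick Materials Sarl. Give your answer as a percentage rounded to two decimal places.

Hana reaches Fennick along 5 paths.
Via Halcyon: 93% × 8% = 7.44%.
Direct stake: 15% = 15%.
Via Nordquist: 73% × 60% = 43.8%.
Via Lumen: 33% × 14% = 4.62%.
Via Corven → Lumen: 94% × 53% × 14% = 6.9748%.
Total: 7.44% + 15% + 43.8% + 4.62% + 6.9748% = 77.8348%.
Rounded: 77.83%.

77.83%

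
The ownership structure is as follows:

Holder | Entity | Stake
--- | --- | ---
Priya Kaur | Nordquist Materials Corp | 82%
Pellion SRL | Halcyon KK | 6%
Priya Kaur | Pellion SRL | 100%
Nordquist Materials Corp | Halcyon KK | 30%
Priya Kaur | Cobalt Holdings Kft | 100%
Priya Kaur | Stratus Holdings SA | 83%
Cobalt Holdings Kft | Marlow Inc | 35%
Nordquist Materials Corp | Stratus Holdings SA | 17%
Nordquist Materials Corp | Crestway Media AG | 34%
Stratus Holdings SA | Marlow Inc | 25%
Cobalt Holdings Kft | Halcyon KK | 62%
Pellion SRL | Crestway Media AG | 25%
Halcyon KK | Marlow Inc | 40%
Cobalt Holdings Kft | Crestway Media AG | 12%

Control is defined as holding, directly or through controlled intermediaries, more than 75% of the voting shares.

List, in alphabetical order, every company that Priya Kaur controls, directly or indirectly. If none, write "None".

Cobalt Holdings Kft, Halcyon KK, Marlow Inc, Nordquist Materials Corp, Pellion SRL, Stratus Holdings SA

Priya holds 100% of Cobalt, so Priya controls Cobalt.
Priya holds 82% of Nordquist, so Priya controls Nordquist.
Priya holds 100% of Pellion, so Priya controls Pellion.
Priya and Nordquist together hold 83% + 17% = 100% of Stratus, so Priya controls Stratus.
Cobalt and Nordquist and Pellion together hold 62% + 30% + 6% = 98% of Halcyon, so Priya controls Halcyon.
Halcyon and Stratus and Cobalt together hold 40% + 25% + 35% = 100% of Marlow, so Priya controls Marlow.
No other company's threshold is met.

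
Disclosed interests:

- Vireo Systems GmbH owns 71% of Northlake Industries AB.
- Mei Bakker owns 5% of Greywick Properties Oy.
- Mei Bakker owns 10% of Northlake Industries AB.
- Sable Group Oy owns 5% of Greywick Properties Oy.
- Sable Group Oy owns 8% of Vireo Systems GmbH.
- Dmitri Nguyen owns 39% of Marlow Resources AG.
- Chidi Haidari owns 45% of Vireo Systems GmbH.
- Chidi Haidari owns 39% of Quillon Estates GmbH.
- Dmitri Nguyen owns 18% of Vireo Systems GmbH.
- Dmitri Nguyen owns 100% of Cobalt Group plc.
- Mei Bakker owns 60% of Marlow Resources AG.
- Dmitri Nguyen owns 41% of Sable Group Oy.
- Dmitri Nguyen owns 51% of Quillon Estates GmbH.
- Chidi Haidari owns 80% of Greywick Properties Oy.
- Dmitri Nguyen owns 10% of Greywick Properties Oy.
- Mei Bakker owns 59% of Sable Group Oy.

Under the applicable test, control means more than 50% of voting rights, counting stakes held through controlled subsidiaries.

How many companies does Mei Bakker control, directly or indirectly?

Mei holds 59% of Sable, so Mei controls Sable.
Mei holds 60% of Marlow, so Mei controls Marlow.
No other company's threshold is met.
Mei controls 2 companies.

2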